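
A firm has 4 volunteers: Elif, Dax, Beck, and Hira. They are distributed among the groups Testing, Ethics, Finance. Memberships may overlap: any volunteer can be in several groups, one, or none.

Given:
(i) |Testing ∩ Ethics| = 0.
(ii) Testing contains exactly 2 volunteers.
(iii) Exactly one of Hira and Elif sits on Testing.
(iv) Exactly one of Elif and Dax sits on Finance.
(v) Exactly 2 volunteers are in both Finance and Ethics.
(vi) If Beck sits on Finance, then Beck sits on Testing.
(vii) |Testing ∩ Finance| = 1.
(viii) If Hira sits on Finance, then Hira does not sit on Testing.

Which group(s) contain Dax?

Dax: Ethics, Finance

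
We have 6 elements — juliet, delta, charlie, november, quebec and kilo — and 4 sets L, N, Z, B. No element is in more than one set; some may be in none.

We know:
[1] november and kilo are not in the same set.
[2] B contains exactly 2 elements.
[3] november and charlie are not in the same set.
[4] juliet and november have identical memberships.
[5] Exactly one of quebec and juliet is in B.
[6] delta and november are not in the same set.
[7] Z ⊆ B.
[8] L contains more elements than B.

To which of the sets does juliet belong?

juliet: B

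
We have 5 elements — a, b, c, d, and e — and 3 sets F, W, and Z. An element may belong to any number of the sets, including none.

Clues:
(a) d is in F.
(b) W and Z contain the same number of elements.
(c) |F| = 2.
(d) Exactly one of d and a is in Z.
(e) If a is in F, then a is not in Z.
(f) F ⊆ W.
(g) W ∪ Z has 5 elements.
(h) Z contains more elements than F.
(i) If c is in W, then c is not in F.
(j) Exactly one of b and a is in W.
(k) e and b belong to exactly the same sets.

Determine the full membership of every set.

F = {a, d}; W = {a, c, d}; Z = {b, d, e}

From (a): d ∈ F.
(f) with d ∈ F: d ∈ W.
Suppose a ∉ F: no assignment then satisfies all the clues, so a ∈ F.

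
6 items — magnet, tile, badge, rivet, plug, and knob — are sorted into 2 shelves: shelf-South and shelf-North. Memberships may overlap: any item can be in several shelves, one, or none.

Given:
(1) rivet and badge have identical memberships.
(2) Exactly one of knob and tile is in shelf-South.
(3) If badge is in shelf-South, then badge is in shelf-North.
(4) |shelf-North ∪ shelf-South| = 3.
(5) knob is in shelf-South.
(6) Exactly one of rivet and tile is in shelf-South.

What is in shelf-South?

From (5): knob ∈ shelf-South.
(2) (exactly one): tile ∉ shelf-South.
(6) (exactly one): rivet ∈ shelf-South.
(1): badge matches rivet: badge ∈ shelf-South.
(3): badge ∈ shelf-North.
(1): rivet matches badge: rivet ∈ shelf-North.
Suppose magnet ∈ shelf-South: no assignment then satisfies all the clues, so magnet ∉ shelf-South.

shelf-South = {badge, knob, rivet}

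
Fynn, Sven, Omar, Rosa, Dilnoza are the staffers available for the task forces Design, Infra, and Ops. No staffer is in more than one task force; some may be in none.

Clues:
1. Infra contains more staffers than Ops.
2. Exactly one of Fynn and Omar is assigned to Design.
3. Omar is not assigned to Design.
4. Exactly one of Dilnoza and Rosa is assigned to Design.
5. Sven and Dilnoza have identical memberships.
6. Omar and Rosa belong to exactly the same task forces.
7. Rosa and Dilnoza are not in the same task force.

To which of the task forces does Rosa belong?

Rosa: Infra

From (3): Omar ∉ Design.
(2) (exactly one): Fynn ∈ Design.
(6): Rosa matches Omar: Rosa ∉ Design.
(4) (exactly one): Dilnoza ∈ Design.
(5): Sven matches Dilnoza: Sven ∈ Design.
Suppose Rosa ∉ Infra: no assignment then satisfies all the clues, so Rosa ∈ Infra.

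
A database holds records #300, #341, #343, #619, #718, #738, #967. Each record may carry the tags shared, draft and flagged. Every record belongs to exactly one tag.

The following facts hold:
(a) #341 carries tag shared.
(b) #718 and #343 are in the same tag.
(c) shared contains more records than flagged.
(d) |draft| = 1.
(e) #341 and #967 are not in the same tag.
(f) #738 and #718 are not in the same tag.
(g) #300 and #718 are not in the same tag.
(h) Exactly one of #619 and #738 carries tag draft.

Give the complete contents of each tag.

shared = {#341, #343, #619, #718}; draft = {#738}; flagged = {#300, #967}

From (a): #341 ∈ shared.
(e): #967 ∉ shared.
Suppose #300 ∈ shared: no assignment then satisfies all the clues, so #300 ∉ shared.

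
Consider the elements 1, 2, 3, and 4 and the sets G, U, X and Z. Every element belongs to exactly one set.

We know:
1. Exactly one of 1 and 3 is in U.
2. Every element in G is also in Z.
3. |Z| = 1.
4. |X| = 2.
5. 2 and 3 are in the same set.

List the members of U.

U = {1}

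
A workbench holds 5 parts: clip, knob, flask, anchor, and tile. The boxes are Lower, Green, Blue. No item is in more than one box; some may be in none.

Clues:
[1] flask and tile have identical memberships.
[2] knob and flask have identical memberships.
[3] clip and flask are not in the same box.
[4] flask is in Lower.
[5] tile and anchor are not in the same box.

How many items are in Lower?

From (4): flask ∈ Lower.
(1): tile matches flask: tile ∈ Lower.
(2): knob matches flask: knob ∈ Lower.
(3): clip ∉ Lower.
(5): anchor ∉ Lower.

3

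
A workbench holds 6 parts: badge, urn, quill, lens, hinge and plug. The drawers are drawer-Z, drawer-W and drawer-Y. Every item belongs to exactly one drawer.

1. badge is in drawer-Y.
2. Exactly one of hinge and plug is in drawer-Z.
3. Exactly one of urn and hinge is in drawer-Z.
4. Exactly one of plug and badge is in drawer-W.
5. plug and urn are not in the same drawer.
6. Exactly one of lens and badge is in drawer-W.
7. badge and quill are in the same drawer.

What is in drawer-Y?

From (1): badge ∈ drawer-Y.
(4) (exactly one): plug ∈ drawer-W.
(5): urn ∉ drawer-W.
(6) (exactly one): lens ∈ drawer-W.
(7): quill matches badge: quill ∉ drawer-Z.
(7): quill matches badge: quill ∉ drawer-W.
(7): quill matches badge: quill ∈ drawer-Y.
(2) (exactly one): hinge ∈ drawer-Z.
(3) (exactly one): urn ∉ drawer-Z.
Only one drawer left: urn ∈ drawer-Y.

drawer-Y = {badge, quill, urn}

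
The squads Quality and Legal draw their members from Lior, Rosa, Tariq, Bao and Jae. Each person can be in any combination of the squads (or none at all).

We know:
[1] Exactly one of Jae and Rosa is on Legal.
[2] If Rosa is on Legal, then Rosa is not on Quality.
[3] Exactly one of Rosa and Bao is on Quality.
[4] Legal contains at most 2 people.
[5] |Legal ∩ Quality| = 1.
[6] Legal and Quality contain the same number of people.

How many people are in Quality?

2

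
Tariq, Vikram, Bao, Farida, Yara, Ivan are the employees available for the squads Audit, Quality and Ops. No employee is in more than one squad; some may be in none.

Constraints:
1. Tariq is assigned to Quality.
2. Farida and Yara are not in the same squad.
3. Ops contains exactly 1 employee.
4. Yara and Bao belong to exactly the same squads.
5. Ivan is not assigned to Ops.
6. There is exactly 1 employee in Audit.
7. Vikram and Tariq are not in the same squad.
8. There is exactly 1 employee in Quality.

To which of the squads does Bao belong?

Bao: none

From (1): Tariq ∈ Quality.
From (5): Ivan ∉ Ops.
(7): Vikram ∉ Quality.
(8): Quality already has 1, so the rest are out.
Suppose Bao ∈ Audit: no assignment then satisfies all the clues, so Bao ∉ Audit.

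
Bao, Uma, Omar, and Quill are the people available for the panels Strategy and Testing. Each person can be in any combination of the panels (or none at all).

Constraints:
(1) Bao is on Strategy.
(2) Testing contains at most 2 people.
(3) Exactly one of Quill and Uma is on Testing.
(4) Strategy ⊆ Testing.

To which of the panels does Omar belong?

Omar: none

From (1): Bao ∈ Strategy.
(4) with Bao ∈ Strategy: Bao ∈ Testing.
Suppose Omar ∈ Strategy: no assignment then satisfies all the clues, so Omar ∉ Strategy.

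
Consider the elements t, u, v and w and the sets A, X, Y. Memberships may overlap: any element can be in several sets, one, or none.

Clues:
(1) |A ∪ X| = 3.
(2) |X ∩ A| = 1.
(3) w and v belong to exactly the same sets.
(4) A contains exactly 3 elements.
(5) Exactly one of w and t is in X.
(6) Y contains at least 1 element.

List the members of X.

X = {t}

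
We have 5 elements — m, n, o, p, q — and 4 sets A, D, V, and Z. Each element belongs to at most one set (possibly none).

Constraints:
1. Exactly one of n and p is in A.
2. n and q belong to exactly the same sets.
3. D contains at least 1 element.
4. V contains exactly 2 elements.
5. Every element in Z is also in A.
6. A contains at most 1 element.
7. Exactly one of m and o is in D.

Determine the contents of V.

V = {n, q}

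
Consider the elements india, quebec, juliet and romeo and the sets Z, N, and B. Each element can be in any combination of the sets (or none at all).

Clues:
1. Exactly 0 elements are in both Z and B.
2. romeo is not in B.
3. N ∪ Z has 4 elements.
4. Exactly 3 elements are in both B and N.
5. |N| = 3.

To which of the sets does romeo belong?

romeo: Z

From (2): romeo ∉ B.
Suppose romeo ∉ Z: no assignment then satisfies all the clues, so romeo ∈ Z.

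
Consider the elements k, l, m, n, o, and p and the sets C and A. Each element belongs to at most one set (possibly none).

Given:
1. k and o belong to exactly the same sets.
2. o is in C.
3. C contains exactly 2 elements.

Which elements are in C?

C = {k, o}

From (2): o ∈ C.
(1): k matches o: k ∈ C.
(3): C already has 2, so the rest are out.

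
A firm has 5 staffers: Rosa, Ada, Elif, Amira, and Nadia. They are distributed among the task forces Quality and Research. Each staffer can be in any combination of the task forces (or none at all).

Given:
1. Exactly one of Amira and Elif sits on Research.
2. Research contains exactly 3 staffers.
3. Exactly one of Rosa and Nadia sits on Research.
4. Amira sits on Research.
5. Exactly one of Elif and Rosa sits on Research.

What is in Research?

Research = {Ada, Amira, Rosa}

From (4): Amira ∈ Research.
(1) (exactly one): Elif ∉ Research.
(5) (exactly one): Rosa ∈ Research.
(3) (exactly one): Nadia ∉ Research.
(2): only 3 candidates remain for Research, so all are in.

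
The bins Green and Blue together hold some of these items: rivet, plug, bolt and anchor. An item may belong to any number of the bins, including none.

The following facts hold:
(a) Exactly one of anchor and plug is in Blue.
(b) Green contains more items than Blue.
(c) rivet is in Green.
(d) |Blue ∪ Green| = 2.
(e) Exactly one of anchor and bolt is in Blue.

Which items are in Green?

Green = {anchor, rivet}

From (c): rivet ∈ Green.
Suppose plug ∈ Green: no assignment then satisfies all the clues, so plug ∉ Green.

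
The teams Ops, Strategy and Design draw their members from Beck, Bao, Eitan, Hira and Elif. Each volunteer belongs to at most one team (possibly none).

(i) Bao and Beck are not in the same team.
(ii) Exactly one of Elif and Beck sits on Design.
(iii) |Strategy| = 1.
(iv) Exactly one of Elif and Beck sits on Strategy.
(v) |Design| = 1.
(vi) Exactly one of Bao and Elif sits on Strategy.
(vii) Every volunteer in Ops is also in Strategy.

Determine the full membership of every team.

Ops = {}; Strategy = {Elif}; Design = {Beck}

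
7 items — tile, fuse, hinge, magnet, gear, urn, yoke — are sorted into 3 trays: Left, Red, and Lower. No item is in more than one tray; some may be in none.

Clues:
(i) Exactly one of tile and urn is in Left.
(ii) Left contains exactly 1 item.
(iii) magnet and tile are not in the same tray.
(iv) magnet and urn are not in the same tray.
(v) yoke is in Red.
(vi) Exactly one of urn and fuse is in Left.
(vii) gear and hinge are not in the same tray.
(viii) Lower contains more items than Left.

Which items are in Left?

Left = {urn}

From (v): yoke ∈ Red.
Suppose tile ∈ Left: no assignment then satisfies all the clues, so tile ∉ Left.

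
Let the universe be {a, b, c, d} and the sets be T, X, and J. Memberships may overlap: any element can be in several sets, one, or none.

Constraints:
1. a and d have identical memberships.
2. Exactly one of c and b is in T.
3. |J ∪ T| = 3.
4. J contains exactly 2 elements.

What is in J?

J = {a, d}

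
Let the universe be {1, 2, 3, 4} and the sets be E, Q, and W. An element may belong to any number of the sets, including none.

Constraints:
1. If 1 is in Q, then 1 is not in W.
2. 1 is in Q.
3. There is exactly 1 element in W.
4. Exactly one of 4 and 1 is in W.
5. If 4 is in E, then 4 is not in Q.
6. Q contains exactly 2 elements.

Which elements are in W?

From (2): 1 ∈ Q.
(1): 1 ∉ W.
(4) (exactly one): 4 ∈ W.
(3): W already has 1, so the rest are out.

W = {4}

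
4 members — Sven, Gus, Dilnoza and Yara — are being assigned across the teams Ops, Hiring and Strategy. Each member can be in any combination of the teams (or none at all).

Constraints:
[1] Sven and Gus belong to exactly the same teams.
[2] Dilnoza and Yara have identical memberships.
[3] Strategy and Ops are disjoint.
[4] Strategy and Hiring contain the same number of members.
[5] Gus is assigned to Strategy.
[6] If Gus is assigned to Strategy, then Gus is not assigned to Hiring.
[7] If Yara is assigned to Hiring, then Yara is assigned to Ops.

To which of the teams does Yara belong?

Yara: Hiring, Ops

From (5): Gus ∈ Strategy.
(1): Sven matches Gus: Sven ∈ Strategy.
(3) (disjoint): Sven ∉ Ops.
(3) (disjoint): Gus ∉ Ops.
(6): Gus ∉ Hiring.
(1): Sven matches Gus: Sven ∉ Hiring.
Suppose Yara ∉ Ops: no assignment then satisfies all the clues, so Yara ∈ Ops.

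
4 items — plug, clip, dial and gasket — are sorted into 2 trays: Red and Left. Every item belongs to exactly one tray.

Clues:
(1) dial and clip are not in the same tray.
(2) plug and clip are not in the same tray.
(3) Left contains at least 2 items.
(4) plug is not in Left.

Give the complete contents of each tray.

From (4): plug ∉ Left.
Only one tray left: plug ∈ Red.
(2): clip ∉ Red.
Only one tray left: clip ∈ Left.
(1): dial ∉ Left.
(3): only 2 candidates remain for Left, so all are in.
Only one tray left: dial ∈ Red.

Red = {dial, plug}; Left = {clip, gasket}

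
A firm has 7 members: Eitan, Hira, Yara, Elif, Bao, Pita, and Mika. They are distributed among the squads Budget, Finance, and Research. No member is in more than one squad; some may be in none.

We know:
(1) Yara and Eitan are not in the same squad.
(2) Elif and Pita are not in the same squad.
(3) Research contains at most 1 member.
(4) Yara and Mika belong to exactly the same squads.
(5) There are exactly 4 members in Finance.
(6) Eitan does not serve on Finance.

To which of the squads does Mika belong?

Mika: Finance

From (6): Eitan ∉ Finance.
Suppose Mika ∈ Budget: no assignment then satisfies all the clues, so Mika ∉ Budget.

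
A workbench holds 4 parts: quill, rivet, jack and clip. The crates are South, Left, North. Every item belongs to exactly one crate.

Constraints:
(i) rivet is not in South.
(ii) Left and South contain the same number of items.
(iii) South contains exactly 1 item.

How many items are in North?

2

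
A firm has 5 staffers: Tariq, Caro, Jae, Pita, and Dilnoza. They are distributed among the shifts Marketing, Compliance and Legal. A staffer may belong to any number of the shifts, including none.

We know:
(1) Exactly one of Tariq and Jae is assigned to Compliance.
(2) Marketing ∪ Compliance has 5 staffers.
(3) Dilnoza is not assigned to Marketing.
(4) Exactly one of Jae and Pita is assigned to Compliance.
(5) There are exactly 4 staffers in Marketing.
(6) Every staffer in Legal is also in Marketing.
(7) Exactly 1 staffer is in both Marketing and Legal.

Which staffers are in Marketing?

Marketing = {Caro, Jae, Pita, Tariq}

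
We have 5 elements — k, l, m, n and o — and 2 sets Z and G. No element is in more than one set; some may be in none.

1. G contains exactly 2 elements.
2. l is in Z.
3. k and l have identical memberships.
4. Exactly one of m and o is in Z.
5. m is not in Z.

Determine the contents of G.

G = {m, n}

From (2): l ∈ Z.
From (5): m ∉ Z.
(3): k matches l: k ∈ Z.
(4) (exactly one): o ∈ Z.
(1): only 2 candidates remain for G, so all are in.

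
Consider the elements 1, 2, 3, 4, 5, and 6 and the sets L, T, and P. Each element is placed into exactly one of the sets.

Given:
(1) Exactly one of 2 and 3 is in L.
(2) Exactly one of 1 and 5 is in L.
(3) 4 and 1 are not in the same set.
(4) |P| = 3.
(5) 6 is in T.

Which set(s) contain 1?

1: L

From (5): 6 ∈ T.
Suppose 1 ∉ L: no assignment then satisfies all the clues, so 1 ∈ L.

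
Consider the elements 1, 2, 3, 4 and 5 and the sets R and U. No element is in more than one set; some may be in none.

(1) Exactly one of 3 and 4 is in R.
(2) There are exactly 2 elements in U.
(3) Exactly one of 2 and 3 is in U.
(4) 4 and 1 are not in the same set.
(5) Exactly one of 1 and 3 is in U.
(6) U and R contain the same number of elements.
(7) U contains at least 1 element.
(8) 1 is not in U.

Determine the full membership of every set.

R = {2, 4}; U = {3, 5}

From (8): 1 ∉ U.
(5) (exactly one): 3 ∈ U.
(1) (exactly one): 4 ∈ R.
(3) (exactly one): 2 ∉ U.
(4): 1 ∉ R.
(2): only 2 candidates remain for U, so all are in.
Suppose 2 ∉ R: no assignment then satisfies all the clues, so 2 ∈ R.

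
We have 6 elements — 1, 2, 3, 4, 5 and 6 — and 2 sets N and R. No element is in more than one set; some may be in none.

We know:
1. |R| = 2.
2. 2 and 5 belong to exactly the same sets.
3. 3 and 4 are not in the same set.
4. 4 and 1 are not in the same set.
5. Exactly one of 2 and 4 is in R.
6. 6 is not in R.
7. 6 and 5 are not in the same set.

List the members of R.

R = {2, 5}

From (6): 6 ∉ R.
Suppose 1 ∈ R: no assignment then satisfies all the clues, so 1 ∉ R.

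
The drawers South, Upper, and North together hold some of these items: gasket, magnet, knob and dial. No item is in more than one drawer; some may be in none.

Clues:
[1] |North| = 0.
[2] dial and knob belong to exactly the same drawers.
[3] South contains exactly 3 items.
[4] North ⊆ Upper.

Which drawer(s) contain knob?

knob: South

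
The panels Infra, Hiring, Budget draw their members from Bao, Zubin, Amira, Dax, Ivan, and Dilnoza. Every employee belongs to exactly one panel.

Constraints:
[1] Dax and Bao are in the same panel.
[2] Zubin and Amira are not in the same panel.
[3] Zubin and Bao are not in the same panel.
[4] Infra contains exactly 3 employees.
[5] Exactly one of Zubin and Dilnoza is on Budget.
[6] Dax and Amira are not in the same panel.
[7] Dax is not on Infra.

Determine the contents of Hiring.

Hiring = {Bao, Dax}

From (7): Dax ∉ Infra.
(1): Bao matches Dax: Bao ∉ Infra.
Suppose Bao ∉ Hiring: no assignment then satisfies all the clues, so Bao ∈ Hiring.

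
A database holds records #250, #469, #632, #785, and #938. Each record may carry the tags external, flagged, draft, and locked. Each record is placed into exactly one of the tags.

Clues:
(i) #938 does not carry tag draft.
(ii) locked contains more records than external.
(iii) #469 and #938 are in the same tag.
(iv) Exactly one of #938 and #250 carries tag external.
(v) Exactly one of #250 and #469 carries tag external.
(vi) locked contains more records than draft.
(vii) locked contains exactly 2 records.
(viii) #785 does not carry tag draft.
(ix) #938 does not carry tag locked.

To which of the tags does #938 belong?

#938: flagged

From (i): #938 ∉ draft.
From (viii): #785 ∉ draft.
From (ix): #938 ∉ locked.
(iii): #469 matches #938: #469 ∉ draft.
(iii): #469 matches #938: #469 ∉ locked.
Suppose #938 ∈ external: no assignment then satisfies all the clues, so #938 ∉ external.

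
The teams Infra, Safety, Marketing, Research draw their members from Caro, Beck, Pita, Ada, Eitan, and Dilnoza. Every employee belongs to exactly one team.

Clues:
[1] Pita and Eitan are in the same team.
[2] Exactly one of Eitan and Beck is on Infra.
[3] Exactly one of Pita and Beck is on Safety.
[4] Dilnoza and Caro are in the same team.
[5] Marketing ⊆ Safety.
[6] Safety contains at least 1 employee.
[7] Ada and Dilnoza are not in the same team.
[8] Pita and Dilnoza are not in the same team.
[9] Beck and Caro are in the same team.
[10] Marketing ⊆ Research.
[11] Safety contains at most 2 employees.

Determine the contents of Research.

Research = {Ada}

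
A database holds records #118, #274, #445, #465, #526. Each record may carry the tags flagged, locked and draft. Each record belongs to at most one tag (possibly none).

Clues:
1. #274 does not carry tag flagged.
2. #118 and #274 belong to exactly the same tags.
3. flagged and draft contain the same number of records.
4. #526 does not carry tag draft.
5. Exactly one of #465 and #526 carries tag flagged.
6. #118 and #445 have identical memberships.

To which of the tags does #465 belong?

#465: draft

From (1): #274 ∉ flagged.
From (4): #526 ∉ draft.
(2): #118 matches #274: #118 ∉ flagged.
(6): #445 matches #118: #445 ∉ flagged.
Suppose #465 ∈ flagged: no assignment then satisfies all the clues, so #465 ∉ flagged.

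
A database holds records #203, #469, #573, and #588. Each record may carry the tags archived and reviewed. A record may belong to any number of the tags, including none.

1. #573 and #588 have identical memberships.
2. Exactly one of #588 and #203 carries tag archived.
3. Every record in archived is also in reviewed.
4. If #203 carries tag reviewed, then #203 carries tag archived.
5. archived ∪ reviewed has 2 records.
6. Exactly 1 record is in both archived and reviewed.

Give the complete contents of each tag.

archived = {#203}; reviewed = {#203, #469}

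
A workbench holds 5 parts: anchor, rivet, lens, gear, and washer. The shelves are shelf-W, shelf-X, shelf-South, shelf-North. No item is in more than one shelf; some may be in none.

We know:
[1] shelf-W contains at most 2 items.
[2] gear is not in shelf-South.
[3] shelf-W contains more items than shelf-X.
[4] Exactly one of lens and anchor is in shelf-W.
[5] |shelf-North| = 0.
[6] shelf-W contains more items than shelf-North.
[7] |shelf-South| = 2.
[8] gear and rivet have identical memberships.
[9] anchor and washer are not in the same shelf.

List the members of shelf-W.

shelf-W = {anchor}

From (2): gear ∉ shelf-South.
(5): shelf-North already has 0, so the rest are out.
(8): rivet matches gear: rivet ∉ shelf-South.
Suppose anchor ∉ shelf-W: no assignment then satisfies all the clues, so anchor ∈ shelf-W.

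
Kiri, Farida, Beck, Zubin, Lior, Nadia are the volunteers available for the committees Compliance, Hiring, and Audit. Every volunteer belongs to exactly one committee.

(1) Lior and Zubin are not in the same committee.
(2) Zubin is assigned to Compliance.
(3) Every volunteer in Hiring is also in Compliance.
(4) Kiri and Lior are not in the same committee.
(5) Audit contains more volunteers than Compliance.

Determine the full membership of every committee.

From (2): Zubin ∈ Compliance.
(1): Lior ∉ Compliance.
(3) contrapositive: Lior ∉ Hiring.
Only one committee left: Lior ∈ Audit.
(4): Kiri ∉ Audit.
Suppose Kiri ∉ Compliance: no assignment then satisfies all the clues, so Kiri ∈ Compliance.

Compliance = {Kiri, Zubin}; Hiring = {}; Audit = {Beck, Farida, Lior, Nadia}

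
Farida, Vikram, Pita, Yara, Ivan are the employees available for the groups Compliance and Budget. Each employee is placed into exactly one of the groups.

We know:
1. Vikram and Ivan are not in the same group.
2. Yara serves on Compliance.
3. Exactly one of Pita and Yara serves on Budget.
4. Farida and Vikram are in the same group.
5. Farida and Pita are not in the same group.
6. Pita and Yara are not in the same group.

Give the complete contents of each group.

From (2): Yara ∈ Compliance.
(3) (exactly one): Pita ∈ Budget.
(5): Farida ∉ Budget.
Only one group left: Farida ∈ Compliance.
(4): Vikram matches Farida: Vikram ∈ Compliance.
(1): Ivan ∉ Compliance.
Only one group left: Ivan ∈ Budget.

Compliance = {Farida, Vikram, Yara}; Budget = {Ivan, Pita}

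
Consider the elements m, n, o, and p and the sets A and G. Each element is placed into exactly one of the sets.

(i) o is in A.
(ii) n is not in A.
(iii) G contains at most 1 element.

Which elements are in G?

G = {n}

From (i): o ∈ A.
From (ii): n ∉ A.
Only one set left: n ∈ G.
(iii): G already has 1, so the rest are out.
Only one set left: m ∈ A.
Only one set left: p ∈ A.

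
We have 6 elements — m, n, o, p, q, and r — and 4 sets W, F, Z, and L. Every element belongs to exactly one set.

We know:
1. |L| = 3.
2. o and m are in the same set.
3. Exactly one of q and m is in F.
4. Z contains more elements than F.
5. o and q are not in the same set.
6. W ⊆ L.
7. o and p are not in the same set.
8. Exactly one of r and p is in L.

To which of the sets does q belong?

q: F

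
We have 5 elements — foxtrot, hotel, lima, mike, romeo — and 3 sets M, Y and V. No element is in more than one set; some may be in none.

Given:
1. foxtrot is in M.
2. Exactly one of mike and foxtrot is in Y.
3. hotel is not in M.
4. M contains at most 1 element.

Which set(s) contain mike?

From (1): foxtrot ∈ M.
From (3): hotel ∉ M.
(2) (exactly one): mike ∈ Y.
(4): M already has 1, so the rest are out.

mike: Y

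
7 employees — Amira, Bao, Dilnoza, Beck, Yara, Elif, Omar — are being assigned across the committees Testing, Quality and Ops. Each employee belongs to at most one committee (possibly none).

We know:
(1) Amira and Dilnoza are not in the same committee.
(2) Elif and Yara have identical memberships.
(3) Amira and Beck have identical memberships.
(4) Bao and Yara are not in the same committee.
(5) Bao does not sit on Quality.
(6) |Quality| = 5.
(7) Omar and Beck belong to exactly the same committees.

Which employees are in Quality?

Quality = {Amira, Beck, Elif, Omar, Yara}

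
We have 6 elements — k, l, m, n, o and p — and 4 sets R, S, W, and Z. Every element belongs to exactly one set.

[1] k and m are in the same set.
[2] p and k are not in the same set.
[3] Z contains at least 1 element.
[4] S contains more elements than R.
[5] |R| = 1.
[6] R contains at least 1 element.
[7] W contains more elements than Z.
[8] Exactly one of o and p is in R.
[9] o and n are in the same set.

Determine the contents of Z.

Z = {l}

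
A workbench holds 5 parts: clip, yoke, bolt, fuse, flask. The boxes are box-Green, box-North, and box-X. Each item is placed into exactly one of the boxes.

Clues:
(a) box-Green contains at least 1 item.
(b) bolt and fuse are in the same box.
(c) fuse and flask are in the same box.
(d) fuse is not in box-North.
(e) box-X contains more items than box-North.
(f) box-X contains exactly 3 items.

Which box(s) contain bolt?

bolt: box-X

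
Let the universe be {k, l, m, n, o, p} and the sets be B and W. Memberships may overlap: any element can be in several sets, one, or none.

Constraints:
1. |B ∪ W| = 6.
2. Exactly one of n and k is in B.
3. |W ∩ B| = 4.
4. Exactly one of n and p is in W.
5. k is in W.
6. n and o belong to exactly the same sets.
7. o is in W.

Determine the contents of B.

B = {l, m, n, o, p}

From (5): k ∈ W.
From (7): o ∈ W.
(6): n matches o: n ∈ W.
(4) (exactly one): p ∉ W.
Suppose k ∈ B: no assignment then satisfies all the clues, so k ∉ B.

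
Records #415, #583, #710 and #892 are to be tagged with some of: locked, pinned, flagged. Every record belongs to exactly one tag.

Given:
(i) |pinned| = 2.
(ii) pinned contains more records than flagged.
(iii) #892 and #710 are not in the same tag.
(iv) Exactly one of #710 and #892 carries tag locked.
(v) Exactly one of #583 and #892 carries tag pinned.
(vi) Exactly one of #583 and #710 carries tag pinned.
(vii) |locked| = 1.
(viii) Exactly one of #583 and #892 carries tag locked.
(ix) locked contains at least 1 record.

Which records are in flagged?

flagged = {#710}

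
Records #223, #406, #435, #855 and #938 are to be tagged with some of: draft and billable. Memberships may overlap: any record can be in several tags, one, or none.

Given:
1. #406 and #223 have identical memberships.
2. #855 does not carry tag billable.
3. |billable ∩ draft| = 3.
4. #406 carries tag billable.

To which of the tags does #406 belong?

From (2): #855 ∉ billable.
From (4): #406 ∈ billable.
(1): #223 matches #406: #223 ∈ billable.
Suppose #406 ∉ draft: no assignment then satisfies all the clues, so #406 ∈ draft.

#406: billable, draft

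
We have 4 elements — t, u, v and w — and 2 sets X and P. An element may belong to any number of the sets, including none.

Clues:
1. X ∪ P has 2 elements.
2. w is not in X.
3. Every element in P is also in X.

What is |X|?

2

From (2): w ∉ X.
(3) contrapositive: w ∉ P.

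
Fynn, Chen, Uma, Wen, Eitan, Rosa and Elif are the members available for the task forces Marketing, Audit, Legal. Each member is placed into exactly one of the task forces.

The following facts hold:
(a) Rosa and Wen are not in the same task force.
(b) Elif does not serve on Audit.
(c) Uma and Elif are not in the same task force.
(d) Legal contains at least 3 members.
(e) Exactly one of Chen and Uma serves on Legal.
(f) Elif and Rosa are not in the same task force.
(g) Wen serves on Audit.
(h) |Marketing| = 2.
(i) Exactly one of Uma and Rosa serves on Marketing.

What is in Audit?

Audit = {Uma, Wen}

From (b): Elif ∉ Audit.
From (g): Wen ∈ Audit.
(a): Rosa ∉ Audit.
Suppose Fynn ∈ Audit: no assignment then satisfies all the clues, so Fynn ∉ Audit.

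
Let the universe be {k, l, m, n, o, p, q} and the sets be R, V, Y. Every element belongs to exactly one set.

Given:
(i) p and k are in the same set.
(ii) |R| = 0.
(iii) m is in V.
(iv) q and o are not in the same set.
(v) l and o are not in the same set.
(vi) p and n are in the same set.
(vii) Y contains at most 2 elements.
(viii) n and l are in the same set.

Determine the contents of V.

V = {k, l, m, n, p, q}

From (iii): m ∈ V.
(ii): R already has 0, so the rest are out.
Suppose k ∉ V: no assignment then satisfies all the clues, so k ∈ V.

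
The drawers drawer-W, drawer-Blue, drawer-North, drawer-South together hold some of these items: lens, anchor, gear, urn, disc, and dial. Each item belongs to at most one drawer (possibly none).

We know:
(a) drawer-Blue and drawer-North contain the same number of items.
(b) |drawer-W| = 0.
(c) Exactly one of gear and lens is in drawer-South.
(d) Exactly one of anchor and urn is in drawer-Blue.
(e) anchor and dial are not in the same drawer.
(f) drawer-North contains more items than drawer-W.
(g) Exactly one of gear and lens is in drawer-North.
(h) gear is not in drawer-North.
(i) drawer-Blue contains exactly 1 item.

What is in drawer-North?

drawer-North = {lens}

From (h): gear ∉ drawer-North.
(b): drawer-W already has 0, so the rest are out.
(g) (exactly one): lens ∈ drawer-North.
(c) (exactly one): gear ∈ drawer-South.
Suppose anchor ∈ drawer-North: no assignment then satisfies all the clues, so anchor ∉ drawer-North.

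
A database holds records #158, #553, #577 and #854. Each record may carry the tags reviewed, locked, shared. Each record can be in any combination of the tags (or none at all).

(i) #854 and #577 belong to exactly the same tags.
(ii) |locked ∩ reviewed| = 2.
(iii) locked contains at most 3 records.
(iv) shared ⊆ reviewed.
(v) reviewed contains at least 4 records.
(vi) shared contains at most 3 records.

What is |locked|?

2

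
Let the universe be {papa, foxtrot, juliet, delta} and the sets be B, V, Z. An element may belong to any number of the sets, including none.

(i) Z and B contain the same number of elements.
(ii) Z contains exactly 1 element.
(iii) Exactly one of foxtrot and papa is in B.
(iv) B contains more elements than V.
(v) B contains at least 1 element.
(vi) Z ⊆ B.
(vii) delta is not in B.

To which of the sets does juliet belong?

juliet: none

From (vii): delta ∉ B.
(vi) contrapositive: delta ∉ Z.
Suppose juliet ∈ B: no assignment then satisfies all the clues, so juliet ∉ B.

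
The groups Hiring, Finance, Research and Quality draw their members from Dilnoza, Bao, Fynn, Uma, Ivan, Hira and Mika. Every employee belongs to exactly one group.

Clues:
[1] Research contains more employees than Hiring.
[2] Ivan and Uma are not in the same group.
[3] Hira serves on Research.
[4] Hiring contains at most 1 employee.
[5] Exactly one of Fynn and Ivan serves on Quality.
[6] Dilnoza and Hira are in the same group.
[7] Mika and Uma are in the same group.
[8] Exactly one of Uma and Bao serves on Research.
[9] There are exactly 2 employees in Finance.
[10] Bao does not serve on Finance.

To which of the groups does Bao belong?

Bao: Research

From (3): Hira ∈ Research.
From (10): Bao ∉ Finance.
(6): Dilnoza matches Hira: Dilnoza ∉ Hiring.
(6): Dilnoza matches Hira: Dilnoza ∉ Finance.
(6): Dilnoza matches Hira: Dilnoza ∈ Research.
Suppose Bao ∈ Hiring: no assignment then satisfies all the clues, so Bao ∉ Hiring.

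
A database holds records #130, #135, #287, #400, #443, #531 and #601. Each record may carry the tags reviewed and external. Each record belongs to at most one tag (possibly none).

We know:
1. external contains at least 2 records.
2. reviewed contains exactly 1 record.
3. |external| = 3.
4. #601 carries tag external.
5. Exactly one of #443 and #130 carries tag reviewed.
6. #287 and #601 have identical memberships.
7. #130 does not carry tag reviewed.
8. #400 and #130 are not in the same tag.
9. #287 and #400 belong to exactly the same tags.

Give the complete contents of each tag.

reviewed = {#443}; external = {#287, #400, #601}

From (4): #601 ∈ external.
From (7): #130 ∉ reviewed.
(5) (exactly one): #443 ∈ reviewed.
(6): #287 matches #601: #287 ∉ reviewed.
(6): #287 matches #601: #287 ∈ external.
(9): #400 matches #287: #400 ∉ reviewed.
(9): #400 matches #287: #400 ∈ external.
(2): reviewed already has 1, so the rest are out.
(3): external already has 3, so the rest are out.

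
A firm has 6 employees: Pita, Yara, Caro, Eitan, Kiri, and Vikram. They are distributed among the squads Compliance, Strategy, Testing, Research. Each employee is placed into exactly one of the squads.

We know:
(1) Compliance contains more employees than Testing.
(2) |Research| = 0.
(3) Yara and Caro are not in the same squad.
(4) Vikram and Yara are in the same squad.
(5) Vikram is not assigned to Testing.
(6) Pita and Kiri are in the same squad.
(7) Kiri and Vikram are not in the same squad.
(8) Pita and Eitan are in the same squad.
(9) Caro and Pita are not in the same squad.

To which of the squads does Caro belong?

Caro: Testing

From (5): Vikram ∉ Testing.
(2): Research already has 0, so the rest are out.
(4): Yara matches Vikram: Yara ∉ Testing.
Suppose Caro ∈ Compliance: no assignment then satisfies all the clues, so Caro ∉ Compliance.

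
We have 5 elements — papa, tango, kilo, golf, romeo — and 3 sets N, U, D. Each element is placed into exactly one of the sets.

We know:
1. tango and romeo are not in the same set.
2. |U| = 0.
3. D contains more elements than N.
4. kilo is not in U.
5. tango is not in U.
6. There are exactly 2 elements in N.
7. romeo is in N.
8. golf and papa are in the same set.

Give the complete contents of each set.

N = {kilo, romeo}; U = {}; D = {golf, papa, tango}

From (4): kilo ∉ U.
From (5): tango ∉ U.
From (7): romeo ∈ N.
(1): tango ∉ N.
(2): U already has 0, so the rest are out.
Only one set left: tango ∈ D.
Suppose papa ∈ N: no assignment then satisfies all the clues, so papa ∉ N.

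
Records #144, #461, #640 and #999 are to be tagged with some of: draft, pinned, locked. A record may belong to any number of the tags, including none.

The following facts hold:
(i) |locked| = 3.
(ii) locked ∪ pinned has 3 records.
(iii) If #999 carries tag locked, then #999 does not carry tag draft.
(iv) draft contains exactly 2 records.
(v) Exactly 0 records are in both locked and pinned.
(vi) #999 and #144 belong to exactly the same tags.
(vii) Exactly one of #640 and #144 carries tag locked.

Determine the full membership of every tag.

draft = {#461, #640}; pinned = {}; locked = {#144, #461, #999}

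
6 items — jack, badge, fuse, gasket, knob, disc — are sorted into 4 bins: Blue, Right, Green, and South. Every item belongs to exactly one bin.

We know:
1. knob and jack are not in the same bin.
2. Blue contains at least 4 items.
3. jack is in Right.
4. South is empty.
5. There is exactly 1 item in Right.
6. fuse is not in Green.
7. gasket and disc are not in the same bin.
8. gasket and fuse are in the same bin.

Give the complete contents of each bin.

From (3): jack ∈ Right.
From (6): fuse ∉ Green.
(1): knob ∉ Right.
(4): South already has 0, so the rest are out.
(5): Right already has 1, so the rest are out.
(8): gasket matches fuse: gasket ∉ Green.
Only one bin left: fuse ∈ Blue.
Only one bin left: gasket ∈ Blue.
(7): disc ∉ Blue.
Only one bin left: disc ∈ Green.
(2): only 4 candidates remain for Blue, so all are in.

Blue = {badge, fuse, gasket, knob}; Right = {jack}; Green = {disc}; South = {}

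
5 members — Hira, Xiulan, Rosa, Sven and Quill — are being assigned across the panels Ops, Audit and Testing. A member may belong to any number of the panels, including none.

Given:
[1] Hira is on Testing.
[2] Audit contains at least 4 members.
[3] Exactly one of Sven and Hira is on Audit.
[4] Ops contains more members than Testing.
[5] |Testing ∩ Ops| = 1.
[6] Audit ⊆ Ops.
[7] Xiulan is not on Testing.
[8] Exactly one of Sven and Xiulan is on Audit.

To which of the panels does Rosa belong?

Rosa: Audit, Ops

From (1): Hira ∈ Testing.
From (7): Xiulan ∉ Testing.
Suppose Rosa ∉ Ops: no assignment then satisfies all the clues, so Rosa ∈ Ops.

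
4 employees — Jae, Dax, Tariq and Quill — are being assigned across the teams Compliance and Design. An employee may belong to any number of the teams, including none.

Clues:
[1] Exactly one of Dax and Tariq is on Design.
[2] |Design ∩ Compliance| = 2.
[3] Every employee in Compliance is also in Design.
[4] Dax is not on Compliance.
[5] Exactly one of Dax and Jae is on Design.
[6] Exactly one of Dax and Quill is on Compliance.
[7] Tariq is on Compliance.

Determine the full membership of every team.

From (4): Dax ∉ Compliance.
From (7): Tariq ∈ Compliance.
(3) with Tariq ∈ Compliance: Tariq ∈ Design.
(6) (exactly one): Quill ∈ Compliance.
(1) (exactly one): Dax ∉ Design.
(3) with Quill ∈ Compliance: Quill ∈ Design.
(5) (exactly one): Jae ∈ Design.
Suppose Jae ∈ Compliance: no assignment then satisfies all the clues, so Jae ∉ Compliance.

Compliance = {Quill, Tariq}; Design = {Jae, Quill, Tariq}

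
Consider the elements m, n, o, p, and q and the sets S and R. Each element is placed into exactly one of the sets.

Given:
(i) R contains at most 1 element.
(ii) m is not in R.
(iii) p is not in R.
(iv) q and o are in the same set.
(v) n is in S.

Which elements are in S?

S = {m, n, o, p, q}

From (ii): m ∉ R.
From (iii): p ∉ R.
From (v): n ∈ S.
Only one set left: m ∈ S.
Only one set left: p ∈ S.
Suppose o ∉ S: no assignment then satisfies all the clues, so o ∈ S.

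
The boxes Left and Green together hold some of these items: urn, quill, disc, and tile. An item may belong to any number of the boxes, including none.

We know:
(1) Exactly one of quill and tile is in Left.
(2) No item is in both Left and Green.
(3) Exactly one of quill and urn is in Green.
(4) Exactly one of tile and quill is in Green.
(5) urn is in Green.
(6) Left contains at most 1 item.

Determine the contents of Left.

From (5): urn ∈ Green.
(2) (disjoint): urn ∉ Left.
(3) (exactly one): quill ∉ Green.
(4) (exactly one): tile ∈ Green.
(2) (disjoint): tile ∉ Left.
(1) (exactly one): quill ∈ Left.
(6): Left already has 1, so the rest are out.

Left = {quill}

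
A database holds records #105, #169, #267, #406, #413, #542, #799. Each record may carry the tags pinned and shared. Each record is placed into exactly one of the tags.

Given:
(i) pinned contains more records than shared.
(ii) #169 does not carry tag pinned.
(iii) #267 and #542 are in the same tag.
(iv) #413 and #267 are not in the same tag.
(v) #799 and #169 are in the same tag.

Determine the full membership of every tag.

pinned = {#105, #267, #406, #542}; shared = {#169, #413, #799}

From (ii): #169 ∉ pinned.
(v): #799 matches #169: #799 ∉ pinned.
Only one tag left: #169 ∈ shared.
Only one tag left: #799 ∈ shared.
Suppose #105 ∉ pinned: no assignment then satisfies all the clues, so #105 ∈ pinned.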